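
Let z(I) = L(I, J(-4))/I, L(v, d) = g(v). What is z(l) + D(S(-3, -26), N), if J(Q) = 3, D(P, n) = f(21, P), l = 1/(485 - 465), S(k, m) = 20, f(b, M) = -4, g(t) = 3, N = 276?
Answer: 56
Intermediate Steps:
l = 1/20 ≈ 0.050000
D(P, n) = -4
L(v, d) = 3
z(I) = 3/I
z(l) + D(S(-3, -26), N) = 3/(1/20) - 4 = 3*20 - 4 = 60 - 4 = 56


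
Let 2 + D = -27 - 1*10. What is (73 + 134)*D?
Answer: -8073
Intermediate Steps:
D = -39 (D = -2 + (-27 - 1*10) = -2 + (-27 - 10) = -2 - 37 = -39)
(73 + 134)*D = (73 + 134)*(-39) = 207*(-39) = -8073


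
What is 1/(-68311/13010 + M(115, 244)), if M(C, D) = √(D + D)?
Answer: 888726110/77932536079 + 338520200*√122/77932536079 ≈ 0.059382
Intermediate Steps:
M(C, D) = √2*√D (M(C, D) = √(2*D) = √2*√D)
1/(-68311/13010 + M(115, 244)) = 1/(-68311/13010 + √2*√244) = 1/(-68311*1/13010 + √2*(2*√61)) = 1/(-68311/13010 + 2*√122)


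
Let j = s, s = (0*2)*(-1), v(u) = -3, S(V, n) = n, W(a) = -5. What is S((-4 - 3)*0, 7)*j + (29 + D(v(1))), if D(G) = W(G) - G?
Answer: 27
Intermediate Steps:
D(G) = -5 - G
s = 0 (s = 0*(-1) = 0)
j = 0
S((-4 - 3)*0, 7)*j + (29 + D(v(1))) = 7*0 + (29 + (-5 - 1*(-3))) = 0 + (29 + (-5 + 3)) = 0 + (29 - 2) = 0 + 27 = 27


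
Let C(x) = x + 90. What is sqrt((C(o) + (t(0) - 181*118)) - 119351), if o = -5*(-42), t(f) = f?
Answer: 3*I*sqrt(15601) ≈ 374.71*I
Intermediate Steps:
o = 210
C(x) = 90 + x
sqrt((C(o) + (t(0) - 181*118)) - 119351) = sqrt(((90 + 210) + (0 - 181*118)) - 119351) = sqrt((300 + (0 - 21358)) - 119351) = sqrt((300 - 21358) - 119351) = sqrt(-21058 - 119351) = sqrt(-140409) = 3*I*sqrt(15601)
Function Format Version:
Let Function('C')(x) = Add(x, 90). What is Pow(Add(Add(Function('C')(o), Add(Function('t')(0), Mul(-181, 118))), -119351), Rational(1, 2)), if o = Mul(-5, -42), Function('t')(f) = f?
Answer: Mul(3, I, Pow(15601, Rational(1, 2))) ≈ Mul(374.71, I)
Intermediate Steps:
o = 210
Function('C')(x) = Add(90, x)
Pow(Add(Add(Function('C')(o), Add(Function('t')(0), Mul(-181, 118))), -119351), Rational(1, 2)) = Pow(Add(Add(Add(90, 210), Add(0, Mul(-181, 118))), -119351), Rational(1, 2)) = Pow(Add(Add(300, Add(0, -21358)), -119351), Rational(1, 2)) = Pow(Add(Add(300, -21358), -119351), Rational(1, 2)) = Pow(Add(-21058, -119351), Rational(1, 2)) = Pow(-140409, Rational(1, 2)) = Mul(3, I, Pow(15601, Rational(1, 2)))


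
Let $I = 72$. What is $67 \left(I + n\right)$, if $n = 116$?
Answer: $12596$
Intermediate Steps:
$67 \left(I + n\right) = 67 \left(72 + 116\right) = 67 \cdot 188 = 12596$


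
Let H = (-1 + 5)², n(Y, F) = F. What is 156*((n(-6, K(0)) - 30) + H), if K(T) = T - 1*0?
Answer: -2184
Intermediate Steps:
K(T) = T (K(T) = T + 0 = T)
H = 16 (H = 4² = 16)
156*((n(-6, K(0)) - 30) + H) = 156*((0 - 30) + 16) = 156*(-30 + 16) = 156*(-14) = -2184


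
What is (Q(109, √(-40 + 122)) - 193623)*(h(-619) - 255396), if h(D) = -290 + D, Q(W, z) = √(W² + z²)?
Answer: 49626543015 - 256305*√11963 ≈ 4.9598e+10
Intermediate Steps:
(Q(109, √(-40 + 122)) - 193623)*(h(-619) - 255396) = (√(109² + (√(-40 + 122))²) - 193623)*((-290 - 619) - 255396) = (√(11881 + (√82)²) - 193623)*(-909 - 255396) = (√(11881 + 82) - 193623)*(-256305) = (√11963 - 193623)*(-256305) = (-193623 + √11963)*(-256305) = 49626543015 - 256305*√11963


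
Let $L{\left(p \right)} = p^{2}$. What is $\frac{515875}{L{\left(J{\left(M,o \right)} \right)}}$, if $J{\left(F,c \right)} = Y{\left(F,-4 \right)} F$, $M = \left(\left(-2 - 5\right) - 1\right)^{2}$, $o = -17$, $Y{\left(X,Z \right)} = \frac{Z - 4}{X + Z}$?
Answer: $\frac{116071875}{16384} \approx 7084.5$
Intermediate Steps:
$Y{\left(X,Z \right)} = \frac{-4 + Z}{X + Z}$
$M = 64$ ($M = \left(-7 - 1\right)^{2} = \left(-8\right)^{2} = 64$)
$J{\left(F,c \right)} = - \frac{8 F}{-4 + F}$ ($J{\left(F,c \right)} = \frac{-4 - 4}{F - 4} F = \frac{1}{-4 + F} \left(-8\right) F = - \frac{8}{-4 + F} F = - \frac{8 F}{-4 + F}$)
$\frac{515875}{L{\left(J{\left(M,o \right)} \right)}} = \frac{515875}{\left(\left(-8\right) 64 \frac{1}{-4 + 64}\right)^{2}} = \frac{515875}{\left(\left(-8\right) 64 \cdot \frac{1}{60}\right)^{2}} = \frac{515875}{\left(- \frac{128}{15}\right)^{2}} = \frac{515875}{\frac{16384}{225}} = 515875 \cdot \frac{225}{16384} = \frac{116071875}{16384}$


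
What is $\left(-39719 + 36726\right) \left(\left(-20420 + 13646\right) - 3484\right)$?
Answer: $30702194$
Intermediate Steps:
$\left(-39719 + 36726\right) \left(\left(-20420 + 13646\right) - 3484\right) = - 2993 \left(-6774 - 3484\right) = \left(-2993\right) \left(-10258\right) = 30702194$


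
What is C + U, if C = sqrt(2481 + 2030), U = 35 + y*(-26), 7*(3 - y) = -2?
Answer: -353/7 + sqrt(4511) ≈ 16.735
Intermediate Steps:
y = 23/7 (y = 3 - 1/7*(-2) = 3 + 2/7 = 23/7 ≈ 3.2857)
U = -353/7 (U = 35 + (23/7)*(-26) = 35 - 598/7 = -353/7 ≈ -50.429)
C = sqrt(4511) ≈ 67.164
C + U = sqrt(4511) - 353/7 = -353/7 + sqrt(4511)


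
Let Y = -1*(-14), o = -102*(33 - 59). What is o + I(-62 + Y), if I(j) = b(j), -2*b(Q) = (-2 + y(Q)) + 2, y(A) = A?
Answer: 2676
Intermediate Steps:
o = 2652 (o = -102*(-26) = 2652)
Y = 14
b(Q) = -Q/2 (b(Q) = -((-2 + Q) + 2)/2 = -Q/2)
I(j) = -j/2
o + I(-62 + Y) = 2652 - (-62 + 14)/2 = 2652 - 1/2*(-48) = 2652 + 24 = 2676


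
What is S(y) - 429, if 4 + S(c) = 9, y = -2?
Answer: -424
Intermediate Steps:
S(c) = 5 (S(c) = -4 + 9 = 5)
S(y) - 429 = 5 - 429 = -424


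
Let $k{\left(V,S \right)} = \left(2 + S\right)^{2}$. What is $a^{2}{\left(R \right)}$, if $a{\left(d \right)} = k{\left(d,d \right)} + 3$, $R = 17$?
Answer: $132496$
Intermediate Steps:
$a{\left(d \right)} = 3 + \left(2 + d\right)^{2}$ ($a{\left(d \right)} = \left(2 + d\right)^{2} + 3 = 3 + \left(2 + d\right)^{2}$)
$a^{2}{\left(R \right)} = \left(3 + \left(2 + 17\right)^{2}\right)^{2} = \left(3 + 19^{2}\right)^{2} = \left(3 + 361\right)^{2} = 364^{2} = 132496$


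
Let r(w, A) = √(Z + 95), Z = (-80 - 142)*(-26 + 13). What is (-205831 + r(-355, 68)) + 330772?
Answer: 124941 + √2981 ≈ 1.2500e+5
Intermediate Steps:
Z = 2886 (Z = -222*(-13) = 2886)
r(w, A) = √2981 (r(w, A) = √(2886 + 95) = √2981)
(-205831 + r(-355, 68)) + 330772 = (-205831 + √2981) + 330772 = 124941 + √2981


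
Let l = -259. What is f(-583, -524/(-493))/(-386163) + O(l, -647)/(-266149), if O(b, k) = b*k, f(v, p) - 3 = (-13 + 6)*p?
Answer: -31901690152546/50669009869491 ≈ -0.62961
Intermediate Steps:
f(v, p) = 3 - 7*p (f(v, p) = 3 + (-13 + 6)*p = 3 - 7*p)
f(-583, -524/(-493))/(-386163) + O(l, -647)/(-266149) = (3 - (-3668)/(-493))/(-386163) - 259*(-647)/(-266149) = (3 - (-3668)*(-1)/493)*(-1/386163) + 167573*(-1/266149) = (3 - 7*524/493)*(-1/386163) - 167573/266149 = (3 - 3668/493)*(-1/386163) - 167573/266149 = -2189/493*(-1/386163) - 167573/266149 = 2189/190378359 - 167573/266149 = -31901690152546/50669009869491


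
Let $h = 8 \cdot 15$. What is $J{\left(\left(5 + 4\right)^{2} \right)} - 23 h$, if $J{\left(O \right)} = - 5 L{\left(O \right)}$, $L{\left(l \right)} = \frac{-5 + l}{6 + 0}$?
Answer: $- \frac{8470}{3} \approx -2823.3$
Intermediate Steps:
$L{\left(l \right)} = - \frac{5}{6} + \frac{l}{6}$ ($L{\left(l \right)} = \frac{-5 + l}{6} = \left(-5 + l\right) \frac{1}{6} = - \frac{5}{6} + \frac{l}{6}$)
$J{\left(O \right)} = \frac{25}{6} - \frac{5 O}{6}$ ($J{\left(O \right)} = - 5 \left(- \frac{5}{6} + \frac{O}{6}\right) = \frac{25}{6} - \frac{5 O}{6}$)
$h = 120$
$J{\left(\left(5 + 4\right)^{2} \right)} - 23 h = \left(\frac{25}{6} - \frac{5 \left(5 + 4\right)^{2}}{6}\right) - 2760 = \left(\frac{25}{6} - \frac{5 \cdot 9^{2}}{6}\right) - 2760 = \left(\frac{25}{6} - \frac{135}{2}\right) - 2760 = - \frac{190}{3} - 2760 = - \frac{8470}{3}$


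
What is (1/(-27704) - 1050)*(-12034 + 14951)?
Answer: -84853199317/27704 ≈ -3.0628e+6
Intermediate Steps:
(1/(-27704) - 1050)*(-12034 + 14951) = (-1/27704 - 1050)*2917 = -29089201/27704*2917 = -84853199317/27704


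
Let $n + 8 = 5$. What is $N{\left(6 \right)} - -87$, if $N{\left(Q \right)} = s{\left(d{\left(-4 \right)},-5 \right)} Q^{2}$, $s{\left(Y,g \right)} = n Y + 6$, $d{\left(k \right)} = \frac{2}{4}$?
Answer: $249$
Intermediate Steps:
$n = -3$ ($n = -8 + 5 = -3$)
$d{\left(k \right)} = \frac{1}{2}$ ($d{\left(k \right)} = 2 \cdot \frac{1}{4} = \frac{1}{2}$)
$s{\left(Y,g \right)} = 6 - 3 Y$ ($s{\left(Y,g \right)} = - 3 Y + 6 = 6 - 3 Y$)
$N{\left(Q \right)} = \frac{9 Q^{2}}{2}$ ($N{\left(Q \right)} = \left(6 - \frac{3}{2}\right) Q^{2} = \frac{9 Q^{2}}{2}$)
$N{\left(6 \right)} - -87 = \frac{9 \cdot 6^{2}}{2} - -87 = \frac{9}{2} \cdot 36 + 87 = 162 + 87 = 249$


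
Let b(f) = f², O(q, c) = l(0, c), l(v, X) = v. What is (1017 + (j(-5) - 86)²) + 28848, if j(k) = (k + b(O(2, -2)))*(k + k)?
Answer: 31161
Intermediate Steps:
O(q, c) = 0
j(k) = 2*k² (j(k) = (k + 0²)*(k + k) = (k + 0)*(2*k) = k*(2*k) = 2*k²)
(1017 + (j(-5) - 86)²) + 28848 = (1017 + (2*(-5)² - 86)²) + 28848 = (1017 + (2*25 - 86)²) + 28848 = (1017 + (50 - 86)²) + 28848 = (1017 + (-36)²) + 28848 = (1017 + 1296) + 28848 = 2313 + 28848 = 31161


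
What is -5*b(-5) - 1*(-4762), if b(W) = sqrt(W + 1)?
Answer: 4762 - 10*I ≈ 4762.0 - 10.0*I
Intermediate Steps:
b(W) = sqrt(1 + W)
-5*b(-5) - 1*(-4762) = -5*sqrt(1 - 5) - 1*(-4762) = -10*I + 4762 = 4762 - 10*I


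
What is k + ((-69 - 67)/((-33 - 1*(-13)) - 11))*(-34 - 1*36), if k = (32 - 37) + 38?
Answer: -8497/31 ≈ -274.10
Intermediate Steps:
k = 33 (k = -5 + 38 = 33)
k + ((-69 - 67)/((-33 - 1*(-13)) - 11))*(-34 - 1*36) = 33 + ((-69 - 67)/((-33 - 1*(-13)) - 11))*(-34 - 1*36) = 33 + (-136/((-33 + 13) - 11))*(-34 - 36) = 33 - 136/(-20 - 11)*(-70) = 33 - 136/(-31)*(-70) = 33 - 136*(-1/31)*(-70) = 33 + (136/31)*(-70) = 33 - 9520/31 = -8497/31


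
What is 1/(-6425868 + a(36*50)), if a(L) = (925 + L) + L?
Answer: -1/6421343 ≈ -1.5573e-7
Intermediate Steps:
a(L) = 925 + 2*L
1/(-6425868 + a(36*50)) = 1/(-6425868 + (925 + 2*(36*50))) = 1/(-6425868 + (925 + 2*1800)) = 1/(-6425868 + (925 + 3600)) = 1/(-6425868 + 4525) = 1/(-6421343) = -1/6421343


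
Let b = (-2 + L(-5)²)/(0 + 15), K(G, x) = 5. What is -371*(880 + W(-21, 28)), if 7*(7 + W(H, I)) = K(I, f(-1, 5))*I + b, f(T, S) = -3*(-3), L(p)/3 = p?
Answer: -4981364/15 ≈ -3.3209e+5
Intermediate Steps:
L(p) = 3*p
f(T, S) = 9
b = 223/15 (b = (-2 + (3*(-5))²)/(0 + 15) = (-2 + (-15)²)/15 = (-2 + 225)*(1/15) = 223*(1/15) = 223/15 ≈ 14.867)
W(H, I) = -512/105 + 5*I/7 (W(H, I) = -7 + (5*I + 223/15)/7 = -7 + (223/15 + 5*I)/7 = -7 + (223/105 + 5*I/7) = -512/105 + 5*I/7)
-371*(880 + W(-21, 28)) = -371*(880 + (-512/105 + (5/7)*28)) = -371*(880 + (-512/105 + 20)) = -371*(880 + 1588/105) = -371*93988/105 = -4981364/15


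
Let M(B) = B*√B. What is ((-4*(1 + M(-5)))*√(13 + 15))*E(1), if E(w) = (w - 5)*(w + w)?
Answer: 64*√7 - 320*I*√35 ≈ 169.33 - 1893.1*I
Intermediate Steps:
M(B) = B^(3/2)
E(w) = 2*w*(-5 + w) (E(w) = (-5 + w)*(2*w) = 2*w*(-5 + w))
((-4*(1 + M(-5)))*√(13 + 15))*E(1) = ((-4*(1 + (-5)^(3/2)))*√(13 + 15))*(2*1*(-5 + 1)) = ((-4*(1 - 5*I*√5))*√28)*(2*1*(-4)) = ((-4 + 20*I*√5)*(2*√7))*(-8) = (2*√7*(-4 + 20*I*√5))*(-8) = -16*√7*(-4 + 20*I*√5)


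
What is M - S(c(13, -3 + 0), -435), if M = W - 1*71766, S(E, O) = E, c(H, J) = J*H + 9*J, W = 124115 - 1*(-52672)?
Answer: 105087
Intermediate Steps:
W = 176787 (W = 124115 + 52672 = 176787)
c(H, J) = 9*J + H*J (c(H, J) = H*J + 9*J = 9*J + H*J)
M = 105021 (M = 176787 - 1*71766 = 176787 - 71766 = 105021)
M - S(c(13, -3 + 0), -435) = 105021 - (-3 + 0)*(9 + 13) = 105021 - (-3)*22 = 105021 - 1*(-66) = 105021 + 66 = 105087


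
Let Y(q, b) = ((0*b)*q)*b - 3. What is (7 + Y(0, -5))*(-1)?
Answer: -4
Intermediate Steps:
Y(q, b) = -3 (Y(q, b) = (0*q)*b - 3 = 0*b - 3 = 0 - 3 = -3)
(7 + Y(0, -5))*(-1) = (7 - 3)*(-1) = 4*(-1) = -4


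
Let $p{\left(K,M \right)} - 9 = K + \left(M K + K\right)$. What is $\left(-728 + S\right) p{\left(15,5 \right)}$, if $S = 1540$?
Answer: $92568$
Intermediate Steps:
$p{\left(K,M \right)} = 9 + 2 K + K M$ ($p{\left(K,M \right)} = 9 + \left(K + \left(M K + K\right)\right) = 9 + \left(K + \left(K M + K\right)\right) = 9 + \left(K + \left(K + K M\right)\right) = 9 + \left(2 K + K M\right) = 9 + 2 K + K M$)
$\left(-728 + S\right) p{\left(15,5 \right)} = \left(-728 + 1540\right) \left(9 + 2 \cdot 15 + 15 \cdot 5\right) = 812 \left(9 + 30 + 75\right) = 812 \cdot 114 = 92568$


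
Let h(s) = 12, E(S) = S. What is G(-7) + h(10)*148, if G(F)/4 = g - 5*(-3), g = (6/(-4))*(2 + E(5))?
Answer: 1794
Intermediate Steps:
g = -21/2 (g = (6/(-4))*(2 + 5) = (6*(-1/4))*7 = -3/2*7 = -21/2 ≈ -10.500)
G(F) = 18 (G(F) = 4*(-21/2 - 5*(-3)) = 4*(-21/2 + 15) = 4*(9/2) = 18)
G(-7) + h(10)*148 = 18 + 12*148 = 18 + 1776 = 1794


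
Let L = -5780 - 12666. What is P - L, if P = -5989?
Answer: 12457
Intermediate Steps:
L = -18446
P - L = -5989 - 1*(-18446) = -5989 + 18446 = 12457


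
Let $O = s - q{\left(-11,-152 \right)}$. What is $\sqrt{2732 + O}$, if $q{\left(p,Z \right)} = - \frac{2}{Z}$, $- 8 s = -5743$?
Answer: $\frac{\sqrt{19926402}}{76} \approx 58.736$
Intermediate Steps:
$s = \frac{5743}{8}$ ($s = \left(- \frac{1}{8}\right) \left(-5743\right) = \frac{5743}{8} \approx 717.88$)
$O = \frac{109115}{152}$ ($O = \frac{5743}{8} - - \frac{2}{-152} = \frac{5743}{8} - \left(-2\right) \left(- \frac{1}{152}\right) = \frac{5743}{8} - \frac{1}{76} = \frac{109115}{152} \approx 717.86$)
$\sqrt{2732 + O} = \sqrt{2732 + \frac{109115}{152}} = \sqrt{\frac{524379}{152}} = \frac{\sqrt{19926402}}{76}$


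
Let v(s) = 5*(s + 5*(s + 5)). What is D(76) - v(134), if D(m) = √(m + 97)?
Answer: -4145 + √173 ≈ -4131.8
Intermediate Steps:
D(m) = √(97 + m)
v(s) = 125 + 30*s (v(s) = 5*(s + 5*(5 + s)) = 5*(s + (25 + 5*s)) = 5*(25 + 6*s) = 125 + 30*s)
D(76) - v(134) = √(97 + 76) - (125 + 30*134) = √173 - (125 + 4020) = √173 - 1*4145 = √173 - 4145 = -4145 + √173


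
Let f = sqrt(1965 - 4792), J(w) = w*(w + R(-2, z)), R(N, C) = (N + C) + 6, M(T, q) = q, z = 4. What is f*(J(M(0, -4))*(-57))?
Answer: 912*I*sqrt(2827) ≈ 48491.0*I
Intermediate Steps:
R(N, C) = 6 + C + N (R(N, C) = (C + N) + 6 = 6 + C + N)
J(w) = w*(8 + w) (J(w) = w*(w + (6 + 4 - 2)) = w*(w + 8) = w*(8 + w))
f = I*sqrt(2827) (f = sqrt(-2827) = I*sqrt(2827) ≈ 53.17*I)
f*(J(M(0, -4))*(-57)) = (I*sqrt(2827))*(-4*(8 - 4)*(-57)) = (I*sqrt(2827))*(-4*4*(-57)) = (I*sqrt(2827))*(-16*(-57)) = (I*sqrt(2827))*912 = 912*I*sqrt(2827)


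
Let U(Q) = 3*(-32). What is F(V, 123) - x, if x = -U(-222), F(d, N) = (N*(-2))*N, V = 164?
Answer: -30354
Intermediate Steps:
U(Q) = -96
F(d, N) = -2*N**2 (F(d, N) = (-2*N)*N = -2*N**2)
x = 96 (x = -1*(-96) = 96)
F(V, 123) - x = -2*123**2 - 1*96 = -2*15129 - 96 = -30258 - 96 = -30354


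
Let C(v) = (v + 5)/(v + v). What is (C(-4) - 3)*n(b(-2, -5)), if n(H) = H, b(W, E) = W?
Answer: 25/4 ≈ 6.2500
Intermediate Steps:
C(v) = (5 + v)/(2*v) (C(v) = (5 + v)/((2*v)) = (5 + v)*(1/(2*v)) = (5 + v)/(2*v))
(C(-4) - 3)*n(b(-2, -5)) = ((1/2)*(5 - 4)/(-4) - 3)*(-2) = ((1/2)*(-1/4)*1 - 3)*(-2) = (-1/8 - 3)*(-2) = -25/8*(-2) = 25/4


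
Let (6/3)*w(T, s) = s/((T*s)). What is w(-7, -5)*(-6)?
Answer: 3/7 ≈ 0.42857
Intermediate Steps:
w(T, s) = 1/(2*T) (w(T, s) = (s/((T*s)))/2 = (s*(1/(T*s)))/2 = 1/(2*T))
w(-7, -5)*(-6) = ((½)/(-7))*(-6) = ((½)*(-⅐))*(-6) = -1/14*(-6) = 3/7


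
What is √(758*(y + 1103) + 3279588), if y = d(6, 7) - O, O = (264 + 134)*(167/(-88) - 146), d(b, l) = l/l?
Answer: √23587642210/22 ≈ 6981.0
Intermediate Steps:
d(b, l) = 1
O = -2589985/44 (O = 398*(167*(-1/88) - 146) = 398*(-167/88 - 146) = 398*(-13015/88) = -2589985/44 ≈ -58863.)
y = 2590029/44 (y = 1 - 1*(-2589985/44) = 1 + 2589985/44 = 2590029/44 ≈ 58864.)
√(758*(y + 1103) + 3279588) = √(758*(2590029/44 + 1103) + 3279588) = √(758*(2638561/44) + 3279588) = √(1000014619/22 + 3279588) = √(1072165555/22) = √23587642210/22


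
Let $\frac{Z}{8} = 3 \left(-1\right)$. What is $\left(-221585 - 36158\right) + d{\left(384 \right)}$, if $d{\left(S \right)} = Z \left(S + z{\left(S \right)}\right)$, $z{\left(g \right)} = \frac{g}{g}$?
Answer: $-266983$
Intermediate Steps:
$Z = -24$ ($Z = 8 \cdot 3 \left(-1\right) = 8 \left(-3\right) = -24$)
$z{\left(g \right)} = 1$
$d{\left(S \right)} = -24 - 24 S$ ($d{\left(S \right)} = - 24 \left(S + 1\right) = - 24 \left(1 + S\right) = -24 - 24 S$)
$\left(-221585 - 36158\right) + d{\left(384 \right)} = \left(-221585 - 36158\right) - 9240 = -257743 - 9240 = -266983$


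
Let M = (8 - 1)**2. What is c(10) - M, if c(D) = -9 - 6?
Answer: -64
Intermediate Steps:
c(D) = -15
M = 49 (M = 7**2 = 49)
c(10) - M = -15 - 1*49 = -15 - 49 = -64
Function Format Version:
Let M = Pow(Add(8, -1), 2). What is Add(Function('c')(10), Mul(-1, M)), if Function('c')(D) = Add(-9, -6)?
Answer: -64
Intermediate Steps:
Function('c')(D) = -15
M = 49 (M = Pow(7, 2) = 49)
Add(Function('c')(10), Mul(-1, M)) = Add(-15, Mul(-1, 49)) = Add(-15, -49) = -64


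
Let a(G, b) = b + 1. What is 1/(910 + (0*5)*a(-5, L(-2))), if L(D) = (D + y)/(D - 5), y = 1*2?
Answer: 1/910 ≈ 0.0010989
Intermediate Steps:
y = 2
L(D) = (2 + D)/(-5 + D) (L(D) = (D + 2)/(D - 5) = (2 + D)/(-5 + D))
a(G, b) = 1 + b
1/(910 + (0*5)*a(-5, L(-2))) = 1/(910 + (0*5)*(1 + (2 - 2)/(-5 - 2))) = 1/(910 + 0*(1 + 0/(-7))) = 1/(910 + 0*(1 - ⅐*0)) = 1/(910 + 0*(1 + 0)) = 1/(910 + 0*1) = 1/(910 + 0) = 1/910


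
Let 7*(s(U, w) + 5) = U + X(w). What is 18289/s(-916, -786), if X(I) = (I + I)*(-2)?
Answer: 128023/2193 ≈ 58.378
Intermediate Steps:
X(I) = -4*I (X(I) = (2*I)*(-2) = -4*I)
s(U, w) = -5 - 4*w/7 + U/7 (s(U, w) = -5 + (U - 4*w)/7 = -5 + (-4*w/7 + U/7) = -5 - 4*w/7 + U/7)
18289/s(-916, -786) = 18289/(-5 - 4/7*(-786) + (1/7)*(-916)) = 18289/(-5 + 3144/7 - 916/7) = 18289/(2193/7) = 18289*(7/2193) = 128023/2193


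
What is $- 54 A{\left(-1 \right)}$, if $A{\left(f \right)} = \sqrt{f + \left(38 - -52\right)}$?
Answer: $- 54 \sqrt{89} \approx -509.44$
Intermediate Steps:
$A{\left(f \right)} = \sqrt{90 + f}$ ($A{\left(f \right)} = \sqrt{f + \left(38 + 52\right)} = \sqrt{f + 90} = \sqrt{90 + f}$)
$- 54 A{\left(-1 \right)} = - 54 \sqrt{90 - 1} = - 54 \sqrt{89}$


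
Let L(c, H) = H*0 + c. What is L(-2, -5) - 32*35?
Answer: -1122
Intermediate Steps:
L(c, H) = c (L(c, H) = 0 + c = c)
L(-2, -5) - 32*35 = -2 - 32*35 = -2 - 1120 = -1122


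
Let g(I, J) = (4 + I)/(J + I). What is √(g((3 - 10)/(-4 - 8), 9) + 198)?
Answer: √104995/23 ≈ 14.088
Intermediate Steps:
g(I, J) = (4 + I)/(I + J)
√(g((3 - 10)/(-4 - 8), 9) + 198) = √((4 + (3 - 10)/(-4 - 8))/((3 - 10)/(-4 - 8) + 9) + 198) = √((4 - 7/(-12))/(-7/(-12) + 9) + 198) = √((4 - 7*(-1/12))/(-7*(-1/12) + 9) + 198) = √((4 + 7/12)/(7/12 + 9) + 198) = √((55/12)/(115/12) + 198) = √((12/115)*(55/12) + 198) = √(11/23 + 198) = √(4565/23) = √104995/23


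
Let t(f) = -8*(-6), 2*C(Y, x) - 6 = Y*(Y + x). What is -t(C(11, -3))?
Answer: -48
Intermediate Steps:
C(Y, x) = 3 + Y*(Y + x)/2 (C(Y, x) = 3 + (Y*(Y + x))/2 = 3 + Y*(Y + x)/2)
t(f) = 48
-t(C(11, -3)) = -1*48 = -48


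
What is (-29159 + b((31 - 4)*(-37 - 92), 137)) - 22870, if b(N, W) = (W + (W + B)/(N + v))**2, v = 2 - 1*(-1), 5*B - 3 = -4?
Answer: -69951792851/2102500 ≈ -33271.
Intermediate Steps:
B = -1/5 (B = 3/5 + (1/5)*(-4) = 3/5 - 4/5 = -1/5 ≈ -0.20000)
v = 3 (v = 2 + 1 = 3)
b(N, W) = (W + (-1/5 + W)/(3 + N))**2 (b(N, W) = (W + (W - 1/5)/(N + 3))**2 = (W + (-1/5 + W)/(3 + N))**2)
(-29159 + b((31 - 4)*(-37 - 92), 137)) - 22870 = (-29159 + (-1 + 20*137 + 5*((31 - 4)*(-37 - 92))*137)**2/(25*(3 + (31 - 4)*(-37 - 92))**2)) - 22870 = (-29159 + (-1 + 2740 + 5*(27*(-129))*137)**2/(25*(3 + 27*(-129))**2)) - 22870 = (-29159 + (-1 + 2740 + 5*(-3483)*137)**2/(25*(3 - 3483)**2)) - 22870 = (-29159 + (1/25)*(-1 + 2740 - 2385855)**2/(-3480)**2) - 22870 = (-29159 + (1/25)*(1/12110400)*(-2383116)**2) - 22870 = (-29159 + (1/25)*(1/12110400)*5679241869456) - 22870 = (-29159 + 39439179649/2102500) - 22870 = -21867617851/2102500 - 22870 = -69951792851/2102500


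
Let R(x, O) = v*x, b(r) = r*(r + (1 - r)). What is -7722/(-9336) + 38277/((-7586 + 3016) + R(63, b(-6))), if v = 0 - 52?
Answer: -24730605/6104188 ≈ -4.0514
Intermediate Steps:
b(r) = r (b(r) = r*1 = r)
v = -52
R(x, O) = -52*x
-7722/(-9336) + 38277/((-7586 + 3016) + R(63, b(-6))) = -7722/(-9336) + 38277/((-7586 + 3016) - 52*63) = -7722*(-1/9336) + 38277/(-4570 - 3276) = 1287/1556 + 38277/(-7846) = 1287/1556 + 38277*(-1/7846) = 1287/1556 - 38277/7846 = -24730605/6104188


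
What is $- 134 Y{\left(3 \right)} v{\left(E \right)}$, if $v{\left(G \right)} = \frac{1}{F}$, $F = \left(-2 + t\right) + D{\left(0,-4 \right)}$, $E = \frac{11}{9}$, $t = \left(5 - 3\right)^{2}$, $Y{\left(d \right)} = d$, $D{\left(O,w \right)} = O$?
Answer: $-201$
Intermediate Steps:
$t = 4$ ($t = 2^{2} = 4$)
$E = \frac{11}{9}$ ($E = 11 \cdot \frac{1}{9} = \frac{11}{9} \approx 1.2222$)
$F = 2$ ($F = \left(-2 + 4\right) + 0 = 2 + 0 = 2$)
$v{\left(G \right)} = \frac{1}{2}$
$- 134 Y{\left(3 \right)} v{\left(E \right)} = \left(-134\right) 3 \cdot \frac{1}{2} = \left(-402\right) \frac{1}{2} = -201$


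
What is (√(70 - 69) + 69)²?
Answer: 4900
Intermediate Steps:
(√(70 - 69) + 69)² = (√1 + 69)² = (1 + 69)² = 70² = 4900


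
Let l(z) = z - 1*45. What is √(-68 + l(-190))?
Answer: I*√303 ≈ 17.407*I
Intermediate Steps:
l(z) = -45 + z (l(z) = z - 45 = -45 + z)
√(-68 + l(-190)) = √(-68 + (-45 - 190)) = √(-68 - 235) = √(-303) = I*√303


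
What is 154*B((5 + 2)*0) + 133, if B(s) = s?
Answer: 133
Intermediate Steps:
154*B((5 + 2)*0) + 133 = 154*((5 + 2)*0) + 133 = 154*(7*0) + 133 = 154*0 + 133 = 0 + 133 = 133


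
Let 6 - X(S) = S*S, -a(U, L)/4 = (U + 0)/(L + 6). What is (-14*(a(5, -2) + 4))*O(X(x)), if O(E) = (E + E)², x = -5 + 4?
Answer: 1400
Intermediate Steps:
a(U, L) = -4*U/(6 + L) (a(U, L) = -4*(U + 0)/(L + 6) = -4*U/(6 + L))
x = -1
X(S) = 6 - S² (X(S) = 6 - S*S = 6 - S²)
O(E) = 4*E² (O(E) = (2*E)² = 4*E²)
(-14*(a(5, -2) + 4))*O(X(x)) = (-14*(-4*5/(6 - 2) + 4))*(4*(6 - 1*(-1)²)²) = (-14*(-4*5/4 + 4))*(4*(6 - 1*1)²) = (-14*(-4*5*¼ + 4))*(4*(6 - 1)²) = (-14*(-5 + 4))*(4*5²) = (-14*(-1))*(4*25) = 14*100 = 1400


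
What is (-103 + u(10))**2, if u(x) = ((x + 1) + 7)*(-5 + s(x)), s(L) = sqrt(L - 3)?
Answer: 39517 - 6948*sqrt(7) ≈ 21134.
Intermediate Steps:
s(L) = sqrt(-3 + L)
u(x) = (-5 + sqrt(-3 + x))*(8 + x) (u(x) = ((x + 1) + 7)*(-5 + sqrt(-3 + x)) = ((1 + x) + 7)*(-5 + sqrt(-3 + x)) = (8 + x)*(-5 + sqrt(-3 + x)) = (-5 + sqrt(-3 + x))*(8 + x))
(-103 + u(10))**2 = (-103 + (-40 - 5*10 + 8*sqrt(-3 + 10) + 10*sqrt(-3 + 10)))**2 = (-103 + (-40 - 50 + 8*sqrt(7) + 10*sqrt(7)))**2 = (-103 + (-90 + 18*sqrt(7)))**2 = (-193 + 18*sqrt(7))**2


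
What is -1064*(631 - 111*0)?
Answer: -671384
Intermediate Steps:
-1064*(631 - 111*0) = -1064*(631 + 0) = -1064*631 = -671384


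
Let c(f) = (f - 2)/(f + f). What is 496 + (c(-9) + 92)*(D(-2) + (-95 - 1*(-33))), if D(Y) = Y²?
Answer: -43879/9 ≈ -4875.4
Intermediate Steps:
c(f) = (-2 + f)/(2*f) (c(f) = (-2 + f)/((2*f)) = (-2 + f)*(1/(2*f)) = (-2 + f)/(2*f))
496 + (c(-9) + 92)*(D(-2) + (-95 - 1*(-33))) = 496 + ((½)*(-2 - 9)/(-9) + 92)*((-2)² + (-95 - 1*(-33))) = 496 + ((½)*(-⅑)*(-11) + 92)*(4 + (-95 + 33)) = 496 + (11/18 + 92)*(4 - 62) = 496 + (1667/18)*(-58) = 496 - 48343/9 = -43879/9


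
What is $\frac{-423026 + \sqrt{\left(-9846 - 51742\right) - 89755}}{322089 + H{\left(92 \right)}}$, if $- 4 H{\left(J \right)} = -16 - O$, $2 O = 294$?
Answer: $- \frac{1692104}{1288519} + \frac{4 i \sqrt{151343}}{1288519} \approx -1.3132 + 0.0012077 i$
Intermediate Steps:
$O = 147$ ($O = \frac{1}{2} \cdot 294 = 147$)
$H{\left(J \right)} = \frac{163}{4}$ ($H{\left(J \right)} = - \frac{-16 - 147}{4} = \left(- \frac{1}{4}\right) \left(-163\right) = \frac{163}{4}$)
$\frac{-423026 + \sqrt{\left(-9846 - 51742\right) - 89755}}{322089 + H{\left(92 \right)}} = \frac{-423026 + \sqrt{\left(-9846 - 51742\right) - 89755}}{322089 + \frac{163}{4}} = \frac{-423026 + \sqrt{-61588 - 89755}}{\frac{1288519}{4}} = \left(-423026 + \sqrt{-151343}\right) \frac{4}{1288519} = \left(-423026 + i \sqrt{151343}\right) \frac{4}{1288519} = - \frac{1692104}{1288519} + \frac{4 i \sqrt{151343}}{1288519}$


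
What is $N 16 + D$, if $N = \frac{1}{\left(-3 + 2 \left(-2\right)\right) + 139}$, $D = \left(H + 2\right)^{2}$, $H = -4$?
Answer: $\frac{136}{33} \approx 4.1212$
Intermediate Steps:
$D = 4$ ($D = \left(-4 + 2\right)^{2} = \left(-2\right)^{2} = 4$)
$N = \frac{1}{132}$ ($N = \frac{1}{\left(-3 - 4\right) + 139} = \frac{1}{-7 + 139} = \frac{1}{132} \approx 0.0075758$)
$N 16 + D = \frac{1}{132} \cdot 16 + 4 = \frac{4}{33} + 4 = \frac{136}{33}$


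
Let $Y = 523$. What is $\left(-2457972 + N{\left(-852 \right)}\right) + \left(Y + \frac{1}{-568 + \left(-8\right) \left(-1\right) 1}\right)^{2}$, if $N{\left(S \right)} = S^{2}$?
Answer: $- \frac{457398416159}{313600} \approx -1.4585 \cdot 10^{6}$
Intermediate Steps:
$\left(-2457972 + N{\left(-852 \right)}\right) + \left(Y + \frac{1}{-568 + \left(-8\right) \left(-1\right) 1}\right)^{2} = \left(-2457972 + \left(-852\right)^{2}\right) + \left(523 + \frac{1}{-568 + \left(-8\right) \left(-1\right) 1}\right)^{2} = \left(-2457972 + 725904\right) + \left(523 + \frac{1}{-568 + 8 \cdot 1}\right)^{2} = -1732068 + \left(523 + \frac{1}{-568 + 8}\right)^{2} = -1732068 + \left(523 + \frac{1}{-560}\right)^{2} = -1732068 + \left(523 - \frac{1}{560}\right)^{2} = -1732068 + \left(\frac{292879}{560}\right)^{2} = -1732068 + \frac{85778108641}{313600} = - \frac{457398416159}{313600}$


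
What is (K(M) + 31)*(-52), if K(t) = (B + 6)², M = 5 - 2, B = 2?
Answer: -4940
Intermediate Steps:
M = 3
K(t) = 64 (K(t) = (2 + 6)² = 8² = 64)
(K(M) + 31)*(-52) = (64 + 31)*(-52) = 95*(-52) = -4940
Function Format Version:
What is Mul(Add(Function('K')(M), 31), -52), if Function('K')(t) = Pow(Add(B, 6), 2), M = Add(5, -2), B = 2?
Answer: -4940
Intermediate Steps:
M = 3
Function('K')(t) = 64 (Function('K')(t) = Pow(Add(2, 6), 2) = Pow(8, 2) = 64)
Mul(Add(Function('K')(M), 31), -52) = Mul(Add(64, 31), -52) = Mul(95, -52) = -4940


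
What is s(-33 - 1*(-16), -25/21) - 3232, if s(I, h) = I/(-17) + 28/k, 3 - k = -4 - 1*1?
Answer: -6455/2 ≈ -3227.5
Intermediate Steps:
k = 8 (k = 3 - (-4 - 1*1) = 3 - (-4 - 1) = 3 - 1*(-5) = 3 + 5 = 8)
s(I, h) = 7/2 - I/17 (s(I, h) = I/(-17) + 28/8 = I*(-1/17) + 28*(1/8) = -I/17 + 7/2 = 7/2 - I/17)
s(-33 - 1*(-16), -25/21) - 3232 = (7/2 - (-33 - 1*(-16))/17) - 3232 = (7/2 - (-33 + 16)/17) - 3232 = (7/2 - 1/17*(-17)) - 3232 = (7/2 + 1) - 3232 = 9/2 - 3232 = -6455/2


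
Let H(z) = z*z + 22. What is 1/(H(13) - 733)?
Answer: -1/542 ≈ -0.0018450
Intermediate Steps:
H(z) = 22 + z² (H(z) = z² + 22 = 22 + z²)
1/(H(13) - 733) = 1/((22 + 13²) - 733) = 1/((22 + 169) - 733) = 1/(191 - 733) = 1/(-542) = -1/542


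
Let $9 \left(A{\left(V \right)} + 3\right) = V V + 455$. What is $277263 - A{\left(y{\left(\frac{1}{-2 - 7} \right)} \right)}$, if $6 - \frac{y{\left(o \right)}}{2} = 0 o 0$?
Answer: $\frac{2494795}{9} \approx 2.772 \cdot 10^{5}$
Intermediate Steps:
$y{\left(o \right)} = 12$ ($y{\left(o \right)} = 12 - 2 \cdot 0 o 0 = 12 - 2 \cdot 0 \cdot 0 = 12 - 0 = 12 + 0 = 12$)
$A{\left(V \right)} = \frac{428}{9} + \frac{V^{2}}{9}$ ($A{\left(V \right)} = -3 + \frac{V V + 455}{9} = -3 + \frac{V^{2} + 455}{9} = -3 + \frac{455 + V^{2}}{9} = -3 + \left(\frac{455}{9} + \frac{V^{2}}{9}\right) = \frac{428}{9} + \frac{V^{2}}{9}$)
$277263 - A{\left(y{\left(\frac{1}{-2 - 7} \right)} \right)} = 277263 - \left(\frac{428}{9} + \frac{12^{2}}{9}\right) = 277263 - \left(\frac{428}{9} + \frac{1}{9} \cdot 144\right) = 277263 - \left(\frac{428}{9} + 16\right) = 277263 - \frac{572}{9} = \frac{2494795}{9}$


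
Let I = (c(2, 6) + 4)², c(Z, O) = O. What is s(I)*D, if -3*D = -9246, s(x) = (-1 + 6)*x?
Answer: 1541000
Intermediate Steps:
I = 100 (I = (6 + 4)² = 10² = 100)
s(x) = 5*x
D = 3082 (D = -⅓*(-9246) = 3082)
s(I)*D = (5*100)*3082 = 500*3082 = 1541000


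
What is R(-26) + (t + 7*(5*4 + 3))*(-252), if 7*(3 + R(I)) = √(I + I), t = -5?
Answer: -39315 + 2*I*√13/7 ≈ -39315.0 + 1.0302*I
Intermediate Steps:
R(I) = -3 + √2*√I/7 (R(I) = -3 + √(I + I)/7 = -3 + √(2*I)/7 = -3 + (√2*√I)/7 = -3 + √2*√I/7)
R(-26) + (t + 7*(5*4 + 3))*(-252) = (-3 + √2*√(-26)/7) + (-5 + 7*(5*4 + 3))*(-252) = (-3 + √2*(I*√26)/7) + (-5 + 7*(20 + 3))*(-252) = (-3 + 2*I*√13/7) + (-5 + 7*23)*(-252) = (-3 + 2*I*√13/7) + (-5 + 161)*(-252) = (-3 + 2*I*√13/7) + 156*(-252) = (-3 + 2*I*√13/7) - 39312 = -39315 + 2*I*√13/7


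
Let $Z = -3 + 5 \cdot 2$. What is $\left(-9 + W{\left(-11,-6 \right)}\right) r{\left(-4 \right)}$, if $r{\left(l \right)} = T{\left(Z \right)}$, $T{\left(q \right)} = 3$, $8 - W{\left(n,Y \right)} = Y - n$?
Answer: $-18$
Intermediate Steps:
$W{\left(n,Y \right)} = 8 + n - Y$ ($W{\left(n,Y \right)} = 8 - \left(Y - n\right) = 8 + n - Y$)
$Z = 7$ ($Z = -3 + 10 = 7$)
$r{\left(l \right)} = 3$
$\left(-9 + W{\left(-11,-6 \right)}\right) r{\left(-4 \right)} = \left(-9 - -3\right) 3 = \left(-9 + \left(8 - 11 + 6\right)\right) 3 = \left(-9 + 3\right) 3 = \left(-6\right) 3 = -18$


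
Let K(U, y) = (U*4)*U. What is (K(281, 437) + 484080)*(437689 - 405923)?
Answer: 25410385784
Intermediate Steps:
K(U, y) = 4*U**2 (K(U, y) = (4*U)*U = 4*U**2)
(K(281, 437) + 484080)*(437689 - 405923) = (4*281**2 + 484080)*(437689 - 405923) = (4*78961 + 484080)*31766 = (315844 + 484080)*31766 = 799924*31766 = 25410385784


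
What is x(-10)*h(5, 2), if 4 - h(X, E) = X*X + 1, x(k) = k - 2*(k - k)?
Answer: 220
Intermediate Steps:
x(k) = k (x(k) = k - 2*0 = k + 0 = k)
h(X, E) = 3 - X**2 (h(X, E) = 4 - (X*X + 1) = 4 - (X**2 + 1) = 4 - (1 + X**2) = 4 + (-1 - X**2) = 3 - X**2)
x(-10)*h(5, 2) = -10*(3 - 1*5**2) = -10*(3 - 1*25) = -10*(3 - 25) = -10*(-22) = 220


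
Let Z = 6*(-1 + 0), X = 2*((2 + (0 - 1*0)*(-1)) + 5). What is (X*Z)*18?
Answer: -1512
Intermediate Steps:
X = 14 (X = 2*((2 + (0 + 0)*(-1)) + 5) = 2*((2 + 0*(-1)) + 5) = 2*((2 + 0) + 5) = 2*(2 + 5) = 2*7 = 14)
Z = -6 (Z = 6*(-1) = -6)
(X*Z)*18 = (14*(-6))*18 = -84*18 = -1512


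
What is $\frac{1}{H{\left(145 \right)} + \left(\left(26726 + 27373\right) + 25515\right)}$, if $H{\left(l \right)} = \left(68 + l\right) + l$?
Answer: $\frac{1}{79972} \approx 1.2504 \cdot 10^{-5}$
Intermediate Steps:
$H{\left(l \right)} = 68 + 2 l$
$\frac{1}{H{\left(145 \right)} + \left(\left(26726 + 27373\right) + 25515\right)} = \frac{1}{\left(68 + 2 \cdot 145\right) + \left(\left(26726 + 27373\right) + 25515\right)} = \frac{1}{\left(68 + 290\right) + \left(54099 + 25515\right)} = \frac{1}{358 + 79614} = \frac{1}{79972}$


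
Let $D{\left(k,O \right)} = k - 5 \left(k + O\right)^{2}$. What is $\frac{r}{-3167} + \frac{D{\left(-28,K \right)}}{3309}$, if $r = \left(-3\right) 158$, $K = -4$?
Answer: $- \frac{4911750}{3493201} \approx -1.4061$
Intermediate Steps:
$r = -474$
$D{\left(k,O \right)} = k - 5 \left(O + k\right)^{2}$
$\frac{r}{-3167} + \frac{D{\left(-28,K \right)}}{3309} = - \frac{474}{-3167} + \frac{-28 - 5 \left(-4 - 28\right)^{2}}{3309} = \left(-474\right) \left(- \frac{1}{3167}\right) + \left(-28 - 5 \left(-32\right)^{2}\right) \frac{1}{3309} = \frac{474}{3167} + \left(-28 - 5120\right) \frac{1}{3309} = \frac{474}{3167} - \frac{1716}{1103} = - \frac{4911750}{3493201}$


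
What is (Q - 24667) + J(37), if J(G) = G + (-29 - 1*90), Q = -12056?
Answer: -36805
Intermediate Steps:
J(G) = -119 + G (J(G) = G + (-29 - 90) = G - 119 = -119 + G)
(Q - 24667) + J(37) = (-12056 - 24667) + (-119 + 37) = -36723 - 82 = -36805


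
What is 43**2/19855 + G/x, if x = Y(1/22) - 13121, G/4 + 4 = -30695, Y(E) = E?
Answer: 54172254949/5731364155 ≈ 9.4519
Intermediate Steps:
G = -122796 (G = -16 + 4*(-30695) = -16 - 122780 = -122796)
x = -288661/22 (x = 1/22 - 13121 = -288661/22 ≈ -13121.)
43**2/19855 + G/x = 43**2/19855 - 122796/(-288661/22) = 1849*(1/19855) - 122796*(-22/288661) = 1849/19855 + 2701512/288661 = 54172254949/5731364155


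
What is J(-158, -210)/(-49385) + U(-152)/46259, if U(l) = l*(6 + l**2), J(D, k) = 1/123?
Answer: -21337508341859/280993587945 ≈ -75.936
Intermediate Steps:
J(D, k) = 1/123
J(-158, -210)/(-49385) + U(-152)/46259 = (1/123)/(-49385) - 152*(6 + (-152)**2)/46259 = (1/123)*(-1/49385) - 152*(6 + 23104)*(1/46259) = -1/6074355 - 152*23110*(1/46259) = -1/6074355 - 3512720*1/46259 = -1/6074355 - 3512720/46259 = -21337508341859/280993587945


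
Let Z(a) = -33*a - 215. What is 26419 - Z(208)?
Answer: 33498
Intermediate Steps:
Z(a) = -215 - 33*a
26419 - Z(208) = 26419 - (-215 - 33*208) = 26419 - (-215 - 6864) = 26419 - 1*(-7079) = 26419 + 7079 = 33498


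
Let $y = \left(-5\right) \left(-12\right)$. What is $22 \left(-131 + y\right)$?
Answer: $-1562$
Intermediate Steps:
$y = 60$
$22 \left(-131 + y\right) = 22 \left(-131 + 60\right) = 22 \left(-71\right) = -1562$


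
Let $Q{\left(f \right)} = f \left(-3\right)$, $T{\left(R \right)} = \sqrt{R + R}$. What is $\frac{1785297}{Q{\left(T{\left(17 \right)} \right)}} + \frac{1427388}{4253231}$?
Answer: $\frac{1427388}{4253231} - \frac{595099 \sqrt{34}}{34} \approx -1.0206 \cdot 10^{5}$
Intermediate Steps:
$T{\left(R \right)} = \sqrt{2} \sqrt{R}$ ($T{\left(R \right)} = \sqrt{2 R} = \sqrt{2} \sqrt{R}$)
$Q{\left(f \right)} = - 3 f$
$\frac{1785297}{Q{\left(T{\left(17 \right)} \right)}} + \frac{1427388}{4253231} = \frac{1785297}{\left(-3\right) \sqrt{2} \sqrt{17}} + \frac{1427388}{4253231} = \frac{1785297}{\left(-3\right) \sqrt{34}} + 1427388 \cdot \frac{1}{4253231} = 1785297 \left(- \frac{\sqrt{34}}{102}\right) + \frac{1427388}{4253231} = - \frac{595099 \sqrt{34}}{34} + \frac{1427388}{4253231} = \frac{1427388}{4253231} - \frac{595099 \sqrt{34}}{34}$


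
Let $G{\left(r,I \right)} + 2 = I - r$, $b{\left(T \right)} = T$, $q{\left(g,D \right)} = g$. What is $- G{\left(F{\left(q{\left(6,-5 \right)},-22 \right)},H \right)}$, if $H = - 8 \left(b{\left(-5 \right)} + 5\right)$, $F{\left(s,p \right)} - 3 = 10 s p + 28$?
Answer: $-1287$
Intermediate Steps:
$F{\left(s,p \right)} = 31 + 10 p s$ ($F{\left(s,p \right)} = 3 + \left(10 s p + 28\right) = 3 + \left(10 p s + 28\right) = 3 + \left(28 + 10 p s\right) = 31 + 10 p s$)
$H = 0$ ($H = - 8 \left(-5 + 5\right) = \left(-8\right) 0 = 0$)
$G{\left(r,I \right)} = -2 + I - r$ ($G{\left(r,I \right)} = -2 + \left(I - r\right) = -2 + I - r$)
$- G{\left(F{\left(q{\left(6,-5 \right)},-22 \right)},H \right)} = - (-2 + 0 - \left(31 + 10 \left(-22\right) 6\right)) = - (-2 + 0 - \left(31 - 1320\right)) = - (-2 + 0 - -1289) = - (-2 + 0 + 1289) = \left(-1\right) 1287 = -1287$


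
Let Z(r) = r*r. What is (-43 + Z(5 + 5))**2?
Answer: 3249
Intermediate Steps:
Z(r) = r**2
(-43 + Z(5 + 5))**2 = (-43 + (5 + 5)**2)**2 = (-43 + 10**2)**2 = (-43 + 100)**2 = 57**2 = 3249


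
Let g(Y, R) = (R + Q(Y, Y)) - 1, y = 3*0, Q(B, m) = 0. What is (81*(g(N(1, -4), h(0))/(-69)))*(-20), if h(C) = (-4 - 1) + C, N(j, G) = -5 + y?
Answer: -3240/23 ≈ -140.87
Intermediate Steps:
y = 0
N(j, G) = -5 (N(j, G) = -5 + 0 = -5)
h(C) = -5 + C
g(Y, R) = -1 + R (g(Y, R) = (R + 0) - 1 = R - 1 = -1 + R)
(81*(g(N(1, -4), h(0))/(-69)))*(-20) = (81*((-1 + (-5 + 0))/(-69)))*(-20) = (81*((-1 - 5)*(-1/69)))*(-20) = (81*(-6*(-1/69)))*(-20) = (81*(2/23))*(-20) = (162/23)*(-20) = -3240/23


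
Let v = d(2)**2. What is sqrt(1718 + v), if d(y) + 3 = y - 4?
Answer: sqrt(1743) ≈ 41.749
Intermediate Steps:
d(y) = -7 + y (d(y) = -3 + (y - 4) = -3 + (-4 + y) = -7 + y)
v = 25 (v = (-7 + 2)**2 = (-5)**2 = 25)
sqrt(1718 + v) = sqrt(1718 + 25) = sqrt(1743)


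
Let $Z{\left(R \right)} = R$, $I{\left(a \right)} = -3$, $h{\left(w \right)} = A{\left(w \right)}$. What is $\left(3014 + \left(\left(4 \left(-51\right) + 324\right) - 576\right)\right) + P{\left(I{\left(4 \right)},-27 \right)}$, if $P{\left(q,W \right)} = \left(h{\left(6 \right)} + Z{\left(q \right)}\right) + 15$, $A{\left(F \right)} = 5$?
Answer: $2575$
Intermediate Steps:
$h{\left(w \right)} = 5$
$P{\left(q,W \right)} = 20 + q$ ($P{\left(q,W \right)} = \left(5 + q\right) + 15 = 20 + q$)
$\left(3014 + \left(\left(4 \left(-51\right) + 324\right) - 576\right)\right) + P{\left(I{\left(4 \right)},-27 \right)} = \left(3014 + \left(\left(4 \left(-51\right) + 324\right) - 576\right)\right) + \left(20 - 3\right) = \left(3014 + \left(\left(-204 + 324\right) - 576\right)\right) + 17 = \left(3014 + \left(120 - 576\right)\right) + 17 = \left(3014 - 456\right) + 17 = 2558 + 17 = 2575$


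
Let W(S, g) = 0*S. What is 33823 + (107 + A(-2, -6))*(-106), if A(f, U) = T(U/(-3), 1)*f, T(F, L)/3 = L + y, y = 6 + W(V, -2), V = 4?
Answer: 26933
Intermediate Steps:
W(S, g) = 0
y = 6 (y = 6 + 0 = 6)
T(F, L) = 18 + 3*L (T(F, L) = 3*(L + 6) = 3*(6 + L) = 18 + 3*L)
A(f, U) = 21*f (A(f, U) = (18 + 3*1)*f = (18 + 3)*f = 21*f)
33823 + (107 + A(-2, -6))*(-106) = 33823 + (107 + 21*(-2))*(-106) = 33823 + (107 - 42)*(-106) = 33823 + 65*(-106) = 33823 - 6890 = 26933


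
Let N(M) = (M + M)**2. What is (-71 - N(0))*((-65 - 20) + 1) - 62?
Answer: 5902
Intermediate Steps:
N(M) = 4*M**2 (N(M) = (2*M)**2 = 4*M**2)
(-71 - N(0))*((-65 - 20) + 1) - 62 = (-71 - 4*0**2)*((-65 - 20) + 1) - 62 = (-71 - 4*0)*(-85 + 1) - 62 = (-71 - 1*0)*(-84) - 62 = (-71 + 0)*(-84) - 62 = -71*(-84) - 62 = 5964 - 62 = 5902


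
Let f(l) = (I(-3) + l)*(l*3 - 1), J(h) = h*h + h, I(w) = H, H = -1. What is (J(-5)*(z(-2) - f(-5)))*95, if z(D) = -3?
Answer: -188100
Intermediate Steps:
I(w) = -1
J(h) = h + h**2 (J(h) = h**2 + h = h + h**2)
f(l) = (-1 + l)*(-1 + 3*l) (f(l) = (-1 + l)*(l*3 - 1) = (-1 + l)*(3*l - 1) = (-1 + l)*(-1 + 3*l))
(J(-5)*(z(-2) - f(-5)))*95 = ((-5*(1 - 5))*(-3 - (1 - 4*(-5) + 3*(-5)**2)))*95 = ((-5*(-4))*(-3 - (1 + 20 + 3*25)))*95 = (20*(-3 - (1 + 20 + 75)))*95 = (20*(-3 - 1*96))*95 = (20*(-3 - 96))*95 = (20*(-99))*95 = -1980*95 = -188100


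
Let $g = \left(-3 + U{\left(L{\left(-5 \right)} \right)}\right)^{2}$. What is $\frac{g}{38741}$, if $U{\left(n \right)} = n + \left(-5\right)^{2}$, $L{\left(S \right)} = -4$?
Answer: $\frac{324}{38741} \approx 0.0083632$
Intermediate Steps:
$U{\left(n \right)} = 25 + n$ ($U{\left(n \right)} = n + 25 = 25 + n$)
$g = 324$ ($g = \left(-3 + \left(25 - 4\right)\right)^{2} = \left(-3 + 21\right)^{2} = 18^{2} = 324$)
$\frac{g}{38741} = \frac{324}{38741}$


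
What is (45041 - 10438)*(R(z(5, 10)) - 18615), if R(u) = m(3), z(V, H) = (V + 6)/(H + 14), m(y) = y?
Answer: -644031036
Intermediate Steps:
z(V, H) = (6 + V)/(14 + H)
R(u) = 3
(45041 - 10438)*(R(z(5, 10)) - 18615) = (45041 - 10438)*(3 - 18615) = 34603*(-18612) = -644031036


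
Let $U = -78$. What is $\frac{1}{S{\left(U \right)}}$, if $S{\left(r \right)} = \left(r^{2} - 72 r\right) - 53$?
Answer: $\frac{1}{11647} \approx 8.5859 \cdot 10^{-5}$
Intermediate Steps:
$S{\left(r \right)} = -53 + r^{2} - 72 r$
$\frac{1}{S{\left(U \right)}} = \frac{1}{-53 + \left(-78\right)^{2} - -5616} = \frac{1}{-53 + 6084 + 5616} = \frac{1}{11647}$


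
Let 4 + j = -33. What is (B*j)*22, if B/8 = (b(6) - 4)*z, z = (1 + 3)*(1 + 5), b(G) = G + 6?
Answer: -1250304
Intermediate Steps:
j = -37 (j = -4 - 33 = -37)
b(G) = 6 + G
z = 24 (z = 4*6 = 24)
B = 1536 (B = 8*(((6 + 6) - 4)*24) = 8*((12 - 4)*24) = 8*(8*24) = 8*192 = 1536)
(B*j)*22 = (1536*(-37))*22 = -56832*22 = -1250304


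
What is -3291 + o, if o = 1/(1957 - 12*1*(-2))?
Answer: -6519470/1981 ≈ -3291.0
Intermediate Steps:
o = 1/1981 (o = 1/(1957 - 12*(-2)) = 1/(1957 + 24) = 1/1981 ≈ 0.00050480)
-3291 + o = -3291 + 1/1981 = -6519470/1981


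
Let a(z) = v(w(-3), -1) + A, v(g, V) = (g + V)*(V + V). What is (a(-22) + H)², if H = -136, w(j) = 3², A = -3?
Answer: 24025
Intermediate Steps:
w(j) = 9
v(g, V) = 2*V*(V + g) (v(g, V) = (V + g)*(2*V) = 2*V*(V + g))
a(z) = -19 (a(z) = 2*(-1)*(-1 + 9) - 3 = 2*(-1)*8 - 3 = -16 - 3 = -19)
(a(-22) + H)² = (-19 - 136)² = (-155)² = 24025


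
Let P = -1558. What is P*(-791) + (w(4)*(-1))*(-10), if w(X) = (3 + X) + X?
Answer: 1232488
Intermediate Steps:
w(X) = 3 + 2*X
P*(-791) + (w(4)*(-1))*(-10) = -1558*(-791) + ((3 + 2*4)*(-1))*(-10) = 1232378 + ((3 + 8)*(-1))*(-10) = 1232378 + (11*(-1))*(-10) = 1232378 - 11*(-10) = 1232378 + 110 = 1232488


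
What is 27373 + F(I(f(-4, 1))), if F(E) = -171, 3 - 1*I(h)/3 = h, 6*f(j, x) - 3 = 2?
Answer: 27202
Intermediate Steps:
f(j, x) = ⅚ (f(j, x) = ½ + (⅙)*2 = ½ + ⅓ = ⅚)
I(h) = 9 - 3*h
27373 + F(I(f(-4, 1))) = 27373 - 171 = 27202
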